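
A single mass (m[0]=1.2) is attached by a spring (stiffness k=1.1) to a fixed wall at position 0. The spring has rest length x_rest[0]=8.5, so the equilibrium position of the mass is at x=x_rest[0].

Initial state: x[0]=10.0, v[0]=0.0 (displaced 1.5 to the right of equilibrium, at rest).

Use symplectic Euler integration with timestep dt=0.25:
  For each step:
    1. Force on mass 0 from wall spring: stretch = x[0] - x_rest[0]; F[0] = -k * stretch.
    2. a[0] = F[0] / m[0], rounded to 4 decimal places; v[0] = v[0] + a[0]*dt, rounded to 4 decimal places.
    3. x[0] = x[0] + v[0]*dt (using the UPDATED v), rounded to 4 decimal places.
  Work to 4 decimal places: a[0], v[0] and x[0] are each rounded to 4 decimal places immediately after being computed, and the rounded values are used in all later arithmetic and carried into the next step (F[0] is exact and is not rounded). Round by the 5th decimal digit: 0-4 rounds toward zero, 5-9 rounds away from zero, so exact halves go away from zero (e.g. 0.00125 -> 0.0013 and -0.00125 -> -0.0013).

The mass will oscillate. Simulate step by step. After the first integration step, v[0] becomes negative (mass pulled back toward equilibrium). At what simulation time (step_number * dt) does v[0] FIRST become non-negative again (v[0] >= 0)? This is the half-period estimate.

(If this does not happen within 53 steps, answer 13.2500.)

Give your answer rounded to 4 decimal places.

Step 0: x=[10.0000] v=[0.0000]
Step 1: x=[9.9141] v=[-0.3438]
Step 2: x=[9.7471] v=[-0.6679]
Step 3: x=[9.5087] v=[-0.9537]
Step 4: x=[9.2125] v=[-1.1849]
Step 5: x=[8.8755] v=[-1.3482]
Step 6: x=[8.5169] v=[-1.4343]
Step 7: x=[8.1574] v=[-1.4382]
Step 8: x=[7.8175] v=[-1.3597]
Step 9: x=[7.5167] v=[-1.2033]
Step 10: x=[7.2722] v=[-0.9780]
Step 11: x=[7.0981] v=[-0.6966]
Step 12: x=[7.0043] v=[-0.3753]
Step 13: x=[6.9962] v=[-0.0325]
Step 14: x=[7.0742] v=[0.3121]
First v>=0 after going negative at step 14, time=3.5000

Answer: 3.5000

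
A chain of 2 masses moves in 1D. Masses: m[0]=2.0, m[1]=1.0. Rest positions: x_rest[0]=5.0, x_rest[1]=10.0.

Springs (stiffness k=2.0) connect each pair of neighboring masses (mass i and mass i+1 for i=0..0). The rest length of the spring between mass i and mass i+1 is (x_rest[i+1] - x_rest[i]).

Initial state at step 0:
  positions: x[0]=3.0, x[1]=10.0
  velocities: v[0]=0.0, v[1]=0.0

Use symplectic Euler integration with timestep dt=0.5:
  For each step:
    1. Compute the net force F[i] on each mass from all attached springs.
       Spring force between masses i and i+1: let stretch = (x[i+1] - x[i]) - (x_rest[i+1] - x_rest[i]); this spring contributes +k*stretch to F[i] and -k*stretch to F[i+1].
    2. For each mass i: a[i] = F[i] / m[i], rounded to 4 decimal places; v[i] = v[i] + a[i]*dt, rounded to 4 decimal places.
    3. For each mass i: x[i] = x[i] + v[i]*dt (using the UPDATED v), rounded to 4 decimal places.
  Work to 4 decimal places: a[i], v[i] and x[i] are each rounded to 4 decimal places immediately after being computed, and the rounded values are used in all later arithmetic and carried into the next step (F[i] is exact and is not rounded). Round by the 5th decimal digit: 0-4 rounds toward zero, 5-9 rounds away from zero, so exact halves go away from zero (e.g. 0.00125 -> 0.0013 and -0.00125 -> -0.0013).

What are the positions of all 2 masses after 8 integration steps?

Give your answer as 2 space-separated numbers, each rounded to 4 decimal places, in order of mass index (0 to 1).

Step 0: x=[3.0000 10.0000] v=[0.0000 0.0000]
Step 1: x=[3.5000 9.0000] v=[1.0000 -2.0000]
Step 2: x=[4.1250 7.7500] v=[1.2500 -2.5000]
Step 3: x=[4.4063 7.1875] v=[0.5625 -1.1250]
Step 4: x=[4.1329 7.7344] v=[-0.5469 1.0938]
Step 5: x=[3.5098 8.9806] v=[-1.2462 2.4923]
Step 6: x=[3.0044 9.9914] v=[-1.0108 2.0215]
Step 7: x=[2.9958 10.0087] v=[-0.0173 0.0345]
Step 8: x=[3.4904 9.0195] v=[0.9892 -1.9784]

Answer: 3.4904 9.0195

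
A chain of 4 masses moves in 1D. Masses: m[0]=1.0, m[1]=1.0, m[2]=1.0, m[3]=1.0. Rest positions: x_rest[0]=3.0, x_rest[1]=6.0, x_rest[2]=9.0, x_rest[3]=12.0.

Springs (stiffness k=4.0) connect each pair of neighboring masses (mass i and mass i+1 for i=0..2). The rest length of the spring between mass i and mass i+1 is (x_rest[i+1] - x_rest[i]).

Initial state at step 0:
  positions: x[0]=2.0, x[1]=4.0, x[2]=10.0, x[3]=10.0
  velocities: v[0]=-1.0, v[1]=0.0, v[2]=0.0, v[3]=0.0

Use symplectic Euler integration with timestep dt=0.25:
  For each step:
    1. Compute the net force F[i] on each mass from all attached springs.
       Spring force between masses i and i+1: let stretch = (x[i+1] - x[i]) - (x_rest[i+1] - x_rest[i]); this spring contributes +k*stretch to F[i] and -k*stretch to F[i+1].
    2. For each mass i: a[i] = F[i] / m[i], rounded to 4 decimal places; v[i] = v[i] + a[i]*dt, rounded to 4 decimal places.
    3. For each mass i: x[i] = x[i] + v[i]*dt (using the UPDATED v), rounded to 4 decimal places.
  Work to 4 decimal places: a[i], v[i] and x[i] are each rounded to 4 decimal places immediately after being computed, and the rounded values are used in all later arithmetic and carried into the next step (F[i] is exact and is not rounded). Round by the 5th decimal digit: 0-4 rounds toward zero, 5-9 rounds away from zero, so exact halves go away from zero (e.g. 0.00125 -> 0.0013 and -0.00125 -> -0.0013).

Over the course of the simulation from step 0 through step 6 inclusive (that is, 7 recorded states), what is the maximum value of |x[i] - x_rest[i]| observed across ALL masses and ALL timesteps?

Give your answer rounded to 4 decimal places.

Step 0: x=[2.0000 4.0000 10.0000 10.0000] v=[-1.0000 0.0000 0.0000 0.0000]
Step 1: x=[1.5000 5.0000 8.5000 10.7500] v=[-2.0000 4.0000 -6.0000 3.0000]
Step 2: x=[1.1250 6.0000 6.6875 11.6875] v=[-1.5000 4.0000 -7.2500 3.7500]
Step 3: x=[1.2188 5.9531 5.9531 12.1250] v=[0.3750 -0.1875 -2.9375 1.7500]
Step 4: x=[1.7461 4.7227 6.7617 11.7695] v=[2.1093 -4.9218 3.2344 -1.4219]
Step 5: x=[2.2676 3.2579 8.3125 10.9121] v=[2.0859 -5.8594 6.2032 -3.4297]
Step 6: x=[2.2867 2.8091 9.2496 10.1548] v=[0.0762 -1.7951 3.7482 -3.0293]
Max displacement = 3.1909

Answer: 3.1909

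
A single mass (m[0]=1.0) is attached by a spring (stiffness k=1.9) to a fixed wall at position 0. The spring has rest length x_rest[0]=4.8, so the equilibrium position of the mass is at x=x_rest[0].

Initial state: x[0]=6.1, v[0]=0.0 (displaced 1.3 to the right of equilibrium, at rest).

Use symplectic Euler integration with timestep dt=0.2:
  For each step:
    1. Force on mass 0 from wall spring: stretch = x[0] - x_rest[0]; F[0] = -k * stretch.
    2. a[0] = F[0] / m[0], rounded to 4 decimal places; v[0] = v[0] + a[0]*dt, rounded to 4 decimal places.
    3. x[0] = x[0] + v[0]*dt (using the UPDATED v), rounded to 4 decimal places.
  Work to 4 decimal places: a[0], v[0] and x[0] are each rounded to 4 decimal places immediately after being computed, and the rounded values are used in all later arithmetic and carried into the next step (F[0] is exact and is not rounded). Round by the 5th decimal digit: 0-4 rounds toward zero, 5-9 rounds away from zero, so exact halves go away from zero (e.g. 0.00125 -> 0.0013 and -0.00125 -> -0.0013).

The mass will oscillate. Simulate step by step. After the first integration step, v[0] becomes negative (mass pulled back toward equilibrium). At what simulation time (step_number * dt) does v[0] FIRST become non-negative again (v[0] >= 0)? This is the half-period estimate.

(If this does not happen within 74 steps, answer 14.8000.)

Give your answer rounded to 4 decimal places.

Step 0: x=[6.1000] v=[0.0000]
Step 1: x=[6.0012] v=[-0.4940]
Step 2: x=[5.8111] v=[-0.9505]
Step 3: x=[5.5442] v=[-1.3347]
Step 4: x=[5.2207] v=[-1.6175]
Step 5: x=[4.8652] v=[-1.7774]
Step 6: x=[4.5048] v=[-1.8022]
Step 7: x=[4.1668] v=[-1.6900]
Step 8: x=[3.8769] v=[-1.4494]
Step 9: x=[3.6572] v=[-1.0986]
Step 10: x=[3.5243] v=[-0.6643]
Step 11: x=[3.4884] v=[-0.1795]
Step 12: x=[3.5522] v=[0.3189]
First v>=0 after going negative at step 12, time=2.4000

Answer: 2.4000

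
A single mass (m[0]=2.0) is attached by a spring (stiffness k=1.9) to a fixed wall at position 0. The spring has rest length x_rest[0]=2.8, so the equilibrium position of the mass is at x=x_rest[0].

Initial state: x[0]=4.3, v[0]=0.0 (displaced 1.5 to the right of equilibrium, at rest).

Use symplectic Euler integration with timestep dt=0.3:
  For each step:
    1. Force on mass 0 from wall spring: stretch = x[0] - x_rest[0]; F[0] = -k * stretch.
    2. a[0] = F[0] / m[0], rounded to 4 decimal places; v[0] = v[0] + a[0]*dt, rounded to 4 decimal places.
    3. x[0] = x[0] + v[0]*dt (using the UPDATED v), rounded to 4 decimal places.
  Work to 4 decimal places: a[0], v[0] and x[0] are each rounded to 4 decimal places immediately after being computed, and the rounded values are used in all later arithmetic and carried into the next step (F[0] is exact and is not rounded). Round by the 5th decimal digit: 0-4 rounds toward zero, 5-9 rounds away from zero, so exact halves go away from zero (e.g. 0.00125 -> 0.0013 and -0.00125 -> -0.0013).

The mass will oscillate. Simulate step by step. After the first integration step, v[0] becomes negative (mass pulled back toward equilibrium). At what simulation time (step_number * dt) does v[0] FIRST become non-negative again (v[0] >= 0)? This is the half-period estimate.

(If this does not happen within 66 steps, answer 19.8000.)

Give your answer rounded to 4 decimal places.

Answer: 3.3000

Derivation:
Step 0: x=[4.3000] v=[0.0000]
Step 1: x=[4.1718] v=[-0.4275]
Step 2: x=[3.9263] v=[-0.8185]
Step 3: x=[3.5845] v=[-1.1395]
Step 4: x=[3.1756] v=[-1.3631]
Step 5: x=[2.7346] v=[-1.4701]
Step 6: x=[2.2992] v=[-1.4515]
Step 7: x=[1.9066] v=[-1.3088]
Step 8: x=[1.5903] v=[-1.0542]
Step 9: x=[1.3775] v=[-0.7094]
Step 10: x=[1.2863] v=[-0.3040]
Step 11: x=[1.3245] v=[0.1274]
First v>=0 after going negative at step 11, time=3.3000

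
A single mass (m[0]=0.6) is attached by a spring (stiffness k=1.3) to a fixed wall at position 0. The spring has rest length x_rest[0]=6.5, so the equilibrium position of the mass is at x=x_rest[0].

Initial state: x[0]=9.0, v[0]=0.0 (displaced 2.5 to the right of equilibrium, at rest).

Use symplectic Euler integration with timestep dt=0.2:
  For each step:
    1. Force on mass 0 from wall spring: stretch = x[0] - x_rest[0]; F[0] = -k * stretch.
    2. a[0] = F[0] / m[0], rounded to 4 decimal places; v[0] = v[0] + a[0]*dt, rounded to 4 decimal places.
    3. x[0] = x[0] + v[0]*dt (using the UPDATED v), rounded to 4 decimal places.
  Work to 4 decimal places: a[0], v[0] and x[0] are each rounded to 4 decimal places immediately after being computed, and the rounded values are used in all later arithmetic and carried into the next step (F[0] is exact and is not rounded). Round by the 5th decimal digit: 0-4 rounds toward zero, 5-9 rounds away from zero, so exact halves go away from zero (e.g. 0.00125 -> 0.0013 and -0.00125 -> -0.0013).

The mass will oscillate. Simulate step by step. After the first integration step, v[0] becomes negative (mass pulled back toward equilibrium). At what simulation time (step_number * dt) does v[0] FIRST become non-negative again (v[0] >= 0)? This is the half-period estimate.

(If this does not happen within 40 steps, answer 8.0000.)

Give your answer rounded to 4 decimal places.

Answer: 2.2000

Derivation:
Step 0: x=[9.0000] v=[0.0000]
Step 1: x=[8.7833] v=[-1.0833]
Step 2: x=[8.3688] v=[-2.0727]
Step 3: x=[7.7923] v=[-2.8825]
Step 4: x=[7.1038] v=[-3.4425]
Step 5: x=[6.3630] v=[-3.7041]
Step 6: x=[5.6341] v=[-3.6447]
Step 7: x=[4.9802] v=[-3.2695]
Step 8: x=[4.4580] v=[-2.6109]
Step 9: x=[4.1128] v=[-1.7260]
Step 10: x=[3.9745] v=[-0.6915]
Step 11: x=[4.0551] v=[0.4029]
First v>=0 after going negative at step 11, time=2.2000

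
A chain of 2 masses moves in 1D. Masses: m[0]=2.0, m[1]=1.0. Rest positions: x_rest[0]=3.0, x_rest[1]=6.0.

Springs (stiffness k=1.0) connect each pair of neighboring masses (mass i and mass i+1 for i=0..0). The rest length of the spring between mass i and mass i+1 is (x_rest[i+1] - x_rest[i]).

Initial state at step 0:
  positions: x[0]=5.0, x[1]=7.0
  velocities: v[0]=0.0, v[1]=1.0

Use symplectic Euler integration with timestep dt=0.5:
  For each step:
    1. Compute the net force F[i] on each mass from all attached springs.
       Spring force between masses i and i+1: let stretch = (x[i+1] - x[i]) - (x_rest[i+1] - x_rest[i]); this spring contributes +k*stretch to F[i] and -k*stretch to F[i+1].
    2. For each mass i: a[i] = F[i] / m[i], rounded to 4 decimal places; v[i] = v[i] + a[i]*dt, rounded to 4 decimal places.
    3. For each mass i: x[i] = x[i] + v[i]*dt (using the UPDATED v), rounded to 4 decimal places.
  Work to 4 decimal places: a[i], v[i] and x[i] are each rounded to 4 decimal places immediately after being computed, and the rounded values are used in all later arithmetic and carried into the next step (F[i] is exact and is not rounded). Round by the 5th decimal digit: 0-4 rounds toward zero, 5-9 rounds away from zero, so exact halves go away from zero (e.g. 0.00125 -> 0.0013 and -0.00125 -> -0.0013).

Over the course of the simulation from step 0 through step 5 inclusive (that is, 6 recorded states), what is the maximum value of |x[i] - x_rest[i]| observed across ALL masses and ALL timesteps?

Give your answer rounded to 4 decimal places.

Answer: 3.3405

Derivation:
Step 0: x=[5.0000 7.0000] v=[0.0000 1.0000]
Step 1: x=[4.8750 7.7500] v=[-0.2500 1.5000]
Step 2: x=[4.7344 8.5313] v=[-0.2813 1.5625]
Step 3: x=[4.6934 9.1134] v=[-0.0821 1.1641]
Step 4: x=[4.8299 9.3405] v=[0.2729 0.4541]
Step 5: x=[5.1552 9.1899] v=[0.6506 -0.3012]
Max displacement = 3.3405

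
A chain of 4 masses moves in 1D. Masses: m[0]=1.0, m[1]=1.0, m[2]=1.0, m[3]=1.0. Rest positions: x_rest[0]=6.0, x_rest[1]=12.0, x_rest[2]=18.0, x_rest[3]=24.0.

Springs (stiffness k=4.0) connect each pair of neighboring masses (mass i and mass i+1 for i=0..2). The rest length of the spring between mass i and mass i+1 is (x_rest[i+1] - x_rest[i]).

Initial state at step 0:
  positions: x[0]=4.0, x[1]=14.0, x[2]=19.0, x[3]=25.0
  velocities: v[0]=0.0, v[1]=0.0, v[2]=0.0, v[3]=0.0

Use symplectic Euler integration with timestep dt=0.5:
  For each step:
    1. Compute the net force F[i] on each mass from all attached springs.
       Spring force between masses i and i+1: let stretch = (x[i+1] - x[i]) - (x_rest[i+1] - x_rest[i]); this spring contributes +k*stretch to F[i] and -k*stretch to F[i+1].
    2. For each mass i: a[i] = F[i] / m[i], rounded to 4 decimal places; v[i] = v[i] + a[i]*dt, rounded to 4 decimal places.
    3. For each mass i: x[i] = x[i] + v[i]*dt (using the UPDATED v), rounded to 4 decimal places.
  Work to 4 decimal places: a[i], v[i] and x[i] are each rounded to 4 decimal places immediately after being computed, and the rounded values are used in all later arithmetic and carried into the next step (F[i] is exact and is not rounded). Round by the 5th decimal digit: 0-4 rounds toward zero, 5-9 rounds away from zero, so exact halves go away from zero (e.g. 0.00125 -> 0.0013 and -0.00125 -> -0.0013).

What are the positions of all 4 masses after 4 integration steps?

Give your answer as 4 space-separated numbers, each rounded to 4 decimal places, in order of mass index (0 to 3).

Answer: 7.0000 13.0000 20.0000 22.0000

Derivation:
Step 0: x=[4.0000 14.0000 19.0000 25.0000] v=[0.0000 0.0000 0.0000 0.0000]
Step 1: x=[8.0000 9.0000 20.0000 25.0000] v=[8.0000 -10.0000 2.0000 0.0000]
Step 2: x=[7.0000 14.0000 15.0000 26.0000] v=[-2.0000 10.0000 -10.0000 2.0000]
Step 3: x=[7.0000 13.0000 20.0000 22.0000] v=[0.0000 -2.0000 10.0000 -8.0000]
Step 4: x=[7.0000 13.0000 20.0000 22.0000] v=[0.0000 0.0000 0.0000 0.0000]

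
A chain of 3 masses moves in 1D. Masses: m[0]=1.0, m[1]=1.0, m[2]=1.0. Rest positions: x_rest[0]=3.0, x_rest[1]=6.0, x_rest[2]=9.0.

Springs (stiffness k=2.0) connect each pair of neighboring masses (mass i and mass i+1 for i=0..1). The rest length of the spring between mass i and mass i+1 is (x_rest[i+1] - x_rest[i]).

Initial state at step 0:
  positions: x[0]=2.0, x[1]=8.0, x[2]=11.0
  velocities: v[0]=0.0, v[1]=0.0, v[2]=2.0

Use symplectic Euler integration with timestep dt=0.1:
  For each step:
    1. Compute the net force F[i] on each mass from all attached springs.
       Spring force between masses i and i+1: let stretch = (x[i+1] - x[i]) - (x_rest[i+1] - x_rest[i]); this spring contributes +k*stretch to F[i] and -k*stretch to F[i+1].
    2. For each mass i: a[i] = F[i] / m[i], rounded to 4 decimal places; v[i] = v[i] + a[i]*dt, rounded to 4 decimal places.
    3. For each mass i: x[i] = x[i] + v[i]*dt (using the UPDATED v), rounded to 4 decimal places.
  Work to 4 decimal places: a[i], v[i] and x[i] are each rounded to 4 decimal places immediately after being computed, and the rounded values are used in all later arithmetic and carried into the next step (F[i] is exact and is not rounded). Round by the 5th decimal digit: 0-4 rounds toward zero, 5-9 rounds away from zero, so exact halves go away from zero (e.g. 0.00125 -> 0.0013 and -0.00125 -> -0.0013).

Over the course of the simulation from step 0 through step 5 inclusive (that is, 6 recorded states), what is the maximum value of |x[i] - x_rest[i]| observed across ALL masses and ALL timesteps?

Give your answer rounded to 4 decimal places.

Answer: 2.8840

Derivation:
Step 0: x=[2.0000 8.0000 11.0000] v=[0.0000 0.0000 2.0000]
Step 1: x=[2.0600 7.9400 11.2000] v=[0.6000 -0.6000 2.0000]
Step 2: x=[2.1776 7.8276 11.3948] v=[1.1760 -1.1240 1.9480]
Step 3: x=[2.3482 7.6735 11.5783] v=[1.7060 -1.5406 1.8346]
Step 4: x=[2.5653 7.4910 11.7437] v=[2.1711 -1.8247 1.6536]
Step 5: x=[2.8209 7.2951 11.8840] v=[2.5562 -1.9593 1.4031]
Max displacement = 2.8840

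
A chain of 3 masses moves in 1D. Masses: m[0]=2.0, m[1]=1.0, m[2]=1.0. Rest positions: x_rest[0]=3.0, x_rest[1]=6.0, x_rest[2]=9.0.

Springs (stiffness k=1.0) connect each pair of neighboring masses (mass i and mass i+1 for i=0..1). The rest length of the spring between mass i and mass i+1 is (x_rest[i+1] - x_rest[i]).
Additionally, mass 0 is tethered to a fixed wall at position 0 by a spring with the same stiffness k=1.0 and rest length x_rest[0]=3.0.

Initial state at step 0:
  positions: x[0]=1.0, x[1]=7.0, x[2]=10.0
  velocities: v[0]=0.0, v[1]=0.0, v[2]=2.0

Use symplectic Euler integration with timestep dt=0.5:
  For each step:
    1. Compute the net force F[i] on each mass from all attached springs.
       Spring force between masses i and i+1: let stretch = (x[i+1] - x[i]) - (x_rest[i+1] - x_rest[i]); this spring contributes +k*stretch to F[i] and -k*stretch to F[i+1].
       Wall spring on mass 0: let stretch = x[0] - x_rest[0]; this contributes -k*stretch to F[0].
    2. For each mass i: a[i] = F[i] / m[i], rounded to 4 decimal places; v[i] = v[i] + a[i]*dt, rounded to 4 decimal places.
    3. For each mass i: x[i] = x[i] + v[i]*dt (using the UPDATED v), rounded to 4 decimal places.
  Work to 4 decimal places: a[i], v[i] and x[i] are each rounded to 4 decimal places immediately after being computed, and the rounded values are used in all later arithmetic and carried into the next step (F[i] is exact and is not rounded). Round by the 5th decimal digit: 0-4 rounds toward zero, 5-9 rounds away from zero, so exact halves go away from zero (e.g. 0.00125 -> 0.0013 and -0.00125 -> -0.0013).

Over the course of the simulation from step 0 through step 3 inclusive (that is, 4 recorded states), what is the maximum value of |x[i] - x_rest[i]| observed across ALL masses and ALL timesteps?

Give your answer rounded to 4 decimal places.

Step 0: x=[1.0000 7.0000 10.0000] v=[0.0000 0.0000 2.0000]
Step 1: x=[1.6250 6.2500 11.0000] v=[1.2500 -1.5000 2.0000]
Step 2: x=[2.6250 5.5313 11.5625] v=[2.0000 -1.4375 1.1250]
Step 3: x=[3.6602 5.5938 11.3672] v=[2.0704 0.1250 -0.3906]
Max displacement = 2.5625

Answer: 2.5625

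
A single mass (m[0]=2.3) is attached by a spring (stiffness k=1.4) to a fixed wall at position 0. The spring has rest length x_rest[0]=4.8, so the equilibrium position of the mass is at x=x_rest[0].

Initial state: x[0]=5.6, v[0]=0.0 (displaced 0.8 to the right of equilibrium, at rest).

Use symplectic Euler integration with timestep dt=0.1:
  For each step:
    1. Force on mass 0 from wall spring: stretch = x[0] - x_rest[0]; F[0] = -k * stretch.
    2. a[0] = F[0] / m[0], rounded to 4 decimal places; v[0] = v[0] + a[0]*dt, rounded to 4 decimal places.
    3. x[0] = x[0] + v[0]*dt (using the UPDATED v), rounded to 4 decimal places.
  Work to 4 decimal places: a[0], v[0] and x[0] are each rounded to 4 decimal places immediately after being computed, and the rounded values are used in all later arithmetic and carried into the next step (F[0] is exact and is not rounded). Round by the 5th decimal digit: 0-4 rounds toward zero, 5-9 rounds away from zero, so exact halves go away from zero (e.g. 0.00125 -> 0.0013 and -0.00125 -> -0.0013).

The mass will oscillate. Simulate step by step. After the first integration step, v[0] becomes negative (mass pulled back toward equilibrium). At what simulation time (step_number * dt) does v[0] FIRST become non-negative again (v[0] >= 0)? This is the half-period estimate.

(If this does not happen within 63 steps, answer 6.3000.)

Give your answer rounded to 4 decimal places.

Answer: 4.1000

Derivation:
Step 0: x=[5.6000] v=[0.0000]
Step 1: x=[5.5951] v=[-0.0487]
Step 2: x=[5.5854] v=[-0.0971]
Step 3: x=[5.5709] v=[-0.1449]
Step 4: x=[5.5517] v=[-0.1918]
Step 5: x=[5.5279] v=[-0.2376]
Step 6: x=[5.4997] v=[-0.2819]
Step 7: x=[5.4673] v=[-0.3245]
Step 8: x=[5.4308] v=[-0.3651]
Step 9: x=[5.3905] v=[-0.4035]
Step 10: x=[5.3466] v=[-0.4394]
Step 11: x=[5.2993] v=[-0.4727]
Step 12: x=[5.2490] v=[-0.5031]
Step 13: x=[5.1960] v=[-0.5304]
Step 14: x=[5.1406] v=[-0.5545]
Step 15: x=[5.0831] v=[-0.5752]
Step 16: x=[5.0239] v=[-0.5924]
Step 17: x=[4.9633] v=[-0.6060]
Step 18: x=[4.9017] v=[-0.6159]
Step 19: x=[4.8395] v=[-0.6221]
Step 20: x=[4.7771] v=[-0.6245]
Step 21: x=[4.7148] v=[-0.6231]
Step 22: x=[4.6530] v=[-0.6179]
Step 23: x=[4.5921] v=[-0.6090]
Step 24: x=[4.5325] v=[-0.5964]
Step 25: x=[4.4745] v=[-0.5801]
Step 26: x=[4.4185] v=[-0.5603]
Step 27: x=[4.3648] v=[-0.5371]
Step 28: x=[4.3137] v=[-0.5106]
Step 29: x=[4.2656] v=[-0.4810]
Step 30: x=[4.2208] v=[-0.4485]
Step 31: x=[4.1795] v=[-0.4132]
Step 32: x=[4.1420] v=[-0.3754]
Step 33: x=[4.1085] v=[-0.3354]
Step 34: x=[4.0792] v=[-0.2933]
Step 35: x=[4.0543] v=[-0.2494]
Step 36: x=[4.0339] v=[-0.2040]
Step 37: x=[4.0182] v=[-0.1574]
Step 38: x=[4.0072] v=[-0.1098]
Step 39: x=[4.0011] v=[-0.0615]
Step 40: x=[3.9998] v=[-0.0129]
Step 41: x=[4.0034] v=[0.0358]
First v>=0 after going negative at step 41, time=4.1000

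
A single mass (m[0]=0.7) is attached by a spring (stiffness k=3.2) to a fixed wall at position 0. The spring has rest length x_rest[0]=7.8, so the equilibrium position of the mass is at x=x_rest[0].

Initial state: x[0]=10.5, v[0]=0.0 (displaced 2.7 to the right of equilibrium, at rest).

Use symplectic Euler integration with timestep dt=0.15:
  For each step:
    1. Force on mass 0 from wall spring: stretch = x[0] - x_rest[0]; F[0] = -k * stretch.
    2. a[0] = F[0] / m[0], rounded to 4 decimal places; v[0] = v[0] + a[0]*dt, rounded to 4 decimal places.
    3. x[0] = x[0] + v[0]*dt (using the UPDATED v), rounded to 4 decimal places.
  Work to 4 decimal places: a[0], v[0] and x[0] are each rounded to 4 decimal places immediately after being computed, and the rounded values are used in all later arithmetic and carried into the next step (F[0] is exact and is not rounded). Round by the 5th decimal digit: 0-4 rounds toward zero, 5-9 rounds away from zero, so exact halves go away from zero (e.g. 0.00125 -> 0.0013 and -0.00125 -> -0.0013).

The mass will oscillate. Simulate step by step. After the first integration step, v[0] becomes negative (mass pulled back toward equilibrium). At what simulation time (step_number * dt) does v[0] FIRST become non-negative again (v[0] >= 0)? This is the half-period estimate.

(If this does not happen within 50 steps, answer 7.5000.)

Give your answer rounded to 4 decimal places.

Answer: 1.5000

Derivation:
Step 0: x=[10.5000] v=[0.0000]
Step 1: x=[10.2223] v=[-1.8514]
Step 2: x=[9.6954] v=[-3.5124]
Step 3: x=[8.9736] v=[-4.8121]
Step 4: x=[8.1311] v=[-5.6169]
Step 5: x=[7.2545] v=[-5.8439]
Step 6: x=[6.4340] v=[-5.4698]
Step 7: x=[5.7540] v=[-4.5331]
Step 8: x=[5.2845] v=[-3.1301]
Step 9: x=[5.0737] v=[-1.4052]
Step 10: x=[5.1433] v=[0.4643]
First v>=0 after going negative at step 10, time=1.5000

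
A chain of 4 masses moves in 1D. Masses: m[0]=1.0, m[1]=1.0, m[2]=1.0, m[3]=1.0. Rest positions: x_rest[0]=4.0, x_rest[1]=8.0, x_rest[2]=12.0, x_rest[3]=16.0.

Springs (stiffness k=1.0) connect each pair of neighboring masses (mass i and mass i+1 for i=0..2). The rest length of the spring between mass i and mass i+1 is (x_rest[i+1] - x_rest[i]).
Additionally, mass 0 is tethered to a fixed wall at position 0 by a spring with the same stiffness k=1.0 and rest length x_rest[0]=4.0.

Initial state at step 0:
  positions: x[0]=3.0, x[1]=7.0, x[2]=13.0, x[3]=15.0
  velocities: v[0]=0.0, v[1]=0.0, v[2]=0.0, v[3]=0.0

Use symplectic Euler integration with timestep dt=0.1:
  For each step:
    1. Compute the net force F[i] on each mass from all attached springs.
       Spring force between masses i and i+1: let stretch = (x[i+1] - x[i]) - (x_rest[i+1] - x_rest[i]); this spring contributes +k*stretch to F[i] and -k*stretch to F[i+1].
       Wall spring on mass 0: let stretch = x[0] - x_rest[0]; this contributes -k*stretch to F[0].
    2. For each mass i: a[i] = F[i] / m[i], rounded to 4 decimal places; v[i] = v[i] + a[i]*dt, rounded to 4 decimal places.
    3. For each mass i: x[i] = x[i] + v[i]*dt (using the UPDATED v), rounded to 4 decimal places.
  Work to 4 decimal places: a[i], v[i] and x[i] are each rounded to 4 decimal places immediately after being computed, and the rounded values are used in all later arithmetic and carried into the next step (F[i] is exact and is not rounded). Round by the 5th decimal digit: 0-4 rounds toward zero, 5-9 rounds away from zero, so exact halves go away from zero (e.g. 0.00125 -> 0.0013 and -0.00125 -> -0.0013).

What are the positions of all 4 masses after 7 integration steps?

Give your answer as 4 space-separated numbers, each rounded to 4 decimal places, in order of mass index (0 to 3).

Answer: 3.2787 7.4771 12.0237 15.4881

Derivation:
Step 0: x=[3.0000 7.0000 13.0000 15.0000] v=[0.0000 0.0000 0.0000 0.0000]
Step 1: x=[3.0100 7.0200 12.9600 15.0200] v=[0.1000 0.2000 -0.4000 0.2000]
Step 2: x=[3.0300 7.0593 12.8812 15.0594] v=[0.2000 0.3930 -0.7880 0.3940]
Step 3: x=[3.0600 7.1165 12.7660 15.1170] v=[0.2999 0.5723 -1.1524 0.5762]
Step 4: x=[3.1000 7.1897 12.6178 15.1911] v=[0.3996 0.7316 -1.4823 0.7411]
Step 5: x=[3.1499 7.2762 12.4410 15.2795] v=[0.4986 0.8654 -1.7678 0.8838]
Step 6: x=[3.2095 7.3731 12.2410 15.3795] v=[0.5962 0.9693 -2.0004 1.0000]
Step 7: x=[3.2787 7.4771 12.0237 15.4881] v=[0.6916 1.0397 -2.1733 1.0862]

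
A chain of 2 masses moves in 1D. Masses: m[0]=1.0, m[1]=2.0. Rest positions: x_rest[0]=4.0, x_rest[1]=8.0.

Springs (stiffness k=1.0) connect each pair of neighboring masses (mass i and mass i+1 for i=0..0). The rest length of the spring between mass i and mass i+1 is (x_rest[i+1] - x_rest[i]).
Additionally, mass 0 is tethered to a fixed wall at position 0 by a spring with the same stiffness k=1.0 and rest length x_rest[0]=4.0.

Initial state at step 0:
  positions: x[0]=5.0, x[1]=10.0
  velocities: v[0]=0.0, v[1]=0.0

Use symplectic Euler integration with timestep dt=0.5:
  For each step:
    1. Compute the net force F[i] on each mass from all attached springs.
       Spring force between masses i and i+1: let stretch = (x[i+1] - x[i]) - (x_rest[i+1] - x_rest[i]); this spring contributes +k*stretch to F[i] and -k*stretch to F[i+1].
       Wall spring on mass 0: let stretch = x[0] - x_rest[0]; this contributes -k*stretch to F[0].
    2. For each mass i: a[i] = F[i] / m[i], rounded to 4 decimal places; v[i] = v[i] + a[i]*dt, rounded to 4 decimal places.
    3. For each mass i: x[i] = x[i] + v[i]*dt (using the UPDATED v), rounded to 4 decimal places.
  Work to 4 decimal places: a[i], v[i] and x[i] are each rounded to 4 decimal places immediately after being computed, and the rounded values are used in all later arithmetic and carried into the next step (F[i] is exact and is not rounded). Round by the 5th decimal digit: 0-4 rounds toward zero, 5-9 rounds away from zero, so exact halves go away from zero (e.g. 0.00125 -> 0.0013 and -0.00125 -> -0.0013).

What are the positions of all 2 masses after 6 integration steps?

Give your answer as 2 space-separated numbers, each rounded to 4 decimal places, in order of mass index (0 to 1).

Answer: 4.0145 8.1004

Derivation:
Step 0: x=[5.0000 10.0000] v=[0.0000 0.0000]
Step 1: x=[5.0000 9.8750] v=[0.0000 -0.2500]
Step 2: x=[4.9688 9.6406] v=[-0.0625 -0.4688]
Step 3: x=[4.8633 9.3222] v=[-0.2110 -0.6368]
Step 4: x=[4.6567 8.9464] v=[-0.4132 -0.7516]
Step 5: x=[4.3584 8.5344] v=[-0.5967 -0.8241]
Step 6: x=[4.0145 8.1004] v=[-0.6879 -0.8681]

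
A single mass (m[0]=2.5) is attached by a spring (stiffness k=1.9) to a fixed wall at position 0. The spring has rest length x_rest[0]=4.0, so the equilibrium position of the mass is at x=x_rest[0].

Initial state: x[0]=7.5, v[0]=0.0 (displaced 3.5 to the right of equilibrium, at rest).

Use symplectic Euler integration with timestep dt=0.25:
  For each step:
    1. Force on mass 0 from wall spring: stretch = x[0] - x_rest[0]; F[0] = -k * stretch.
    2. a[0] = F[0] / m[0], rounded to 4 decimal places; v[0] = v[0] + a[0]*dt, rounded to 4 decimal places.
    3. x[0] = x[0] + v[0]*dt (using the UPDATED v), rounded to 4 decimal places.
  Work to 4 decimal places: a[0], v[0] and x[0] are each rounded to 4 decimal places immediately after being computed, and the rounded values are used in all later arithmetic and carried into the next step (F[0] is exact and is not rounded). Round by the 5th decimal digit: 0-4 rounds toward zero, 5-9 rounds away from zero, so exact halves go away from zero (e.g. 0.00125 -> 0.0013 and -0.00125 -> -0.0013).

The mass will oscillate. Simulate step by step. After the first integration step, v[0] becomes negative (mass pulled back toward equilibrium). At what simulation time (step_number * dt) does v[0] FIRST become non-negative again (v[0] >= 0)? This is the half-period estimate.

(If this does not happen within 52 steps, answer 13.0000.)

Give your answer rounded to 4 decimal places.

Step 0: x=[7.5000] v=[0.0000]
Step 1: x=[7.3338] v=[-0.6650]
Step 2: x=[7.0092] v=[-1.2984]
Step 3: x=[6.5417] v=[-1.8702]
Step 4: x=[5.9534] v=[-2.3531]
Step 5: x=[5.2723] v=[-2.7243]
Step 6: x=[4.5308] v=[-2.9660]
Step 7: x=[3.7641] v=[-3.0669]
Step 8: x=[3.0086] v=[-3.0221]
Step 9: x=[2.3002] v=[-2.8337]
Step 10: x=[1.6725] v=[-2.5108]
Step 11: x=[1.1554] v=[-2.0686]
Step 12: x=[0.7734] v=[-1.5281]
Step 13: x=[0.5446] v=[-0.9151]
Step 14: x=[0.4800] v=[-0.2586]
Step 15: x=[0.5826] v=[0.4102]
First v>=0 after going negative at step 15, time=3.7500

Answer: 3.7500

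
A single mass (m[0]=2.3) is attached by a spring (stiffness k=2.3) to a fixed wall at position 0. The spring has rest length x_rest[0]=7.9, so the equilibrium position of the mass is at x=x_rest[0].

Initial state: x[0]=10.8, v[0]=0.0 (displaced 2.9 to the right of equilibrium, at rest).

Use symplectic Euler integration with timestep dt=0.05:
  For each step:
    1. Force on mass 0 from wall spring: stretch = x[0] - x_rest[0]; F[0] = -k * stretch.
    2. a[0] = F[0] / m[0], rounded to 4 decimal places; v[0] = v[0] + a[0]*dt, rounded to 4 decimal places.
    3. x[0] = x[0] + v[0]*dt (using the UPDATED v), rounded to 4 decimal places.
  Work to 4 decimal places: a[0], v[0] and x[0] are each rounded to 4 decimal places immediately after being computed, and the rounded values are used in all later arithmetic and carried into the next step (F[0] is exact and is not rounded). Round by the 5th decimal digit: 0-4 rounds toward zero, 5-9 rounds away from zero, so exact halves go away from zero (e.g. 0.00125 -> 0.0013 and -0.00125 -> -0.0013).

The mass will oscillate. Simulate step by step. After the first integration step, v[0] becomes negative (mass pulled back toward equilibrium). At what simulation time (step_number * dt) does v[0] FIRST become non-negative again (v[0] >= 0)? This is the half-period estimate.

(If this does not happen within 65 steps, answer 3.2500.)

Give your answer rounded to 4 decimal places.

Answer: 3.1500

Derivation:
Step 0: x=[10.8000] v=[0.0000]
Step 1: x=[10.7928] v=[-0.1450]
Step 2: x=[10.7783] v=[-0.2896]
Step 3: x=[10.7566] v=[-0.4335]
Step 4: x=[10.7278] v=[-0.5763]
Step 5: x=[10.6919] v=[-0.7177]
Step 6: x=[10.6490] v=[-0.8573]
Step 7: x=[10.5993] v=[-0.9948]
Step 8: x=[10.5428] v=[-1.1298]
Step 9: x=[10.4797] v=[-1.2619]
Step 10: x=[10.4102] v=[-1.3909]
Step 11: x=[10.3344] v=[-1.5164]
Step 12: x=[10.2525] v=[-1.6381]
Step 13: x=[10.1647] v=[-1.7557]
Step 14: x=[10.0713] v=[-1.8689]
Step 15: x=[9.9724] v=[-1.9775]
Step 16: x=[9.8683] v=[-2.0811]
Step 17: x=[9.7593] v=[-2.1795]
Step 18: x=[9.6457] v=[-2.2725]
Step 19: x=[9.5277] v=[-2.3598]
Step 20: x=[9.4056] v=[-2.4412]
Step 21: x=[9.2798] v=[-2.5165]
Step 22: x=[9.1505] v=[-2.5855]
Step 23: x=[9.0181] v=[-2.6480]
Step 24: x=[8.8829] v=[-2.7039]
Step 25: x=[8.7453] v=[-2.7530]
Step 26: x=[8.6055] v=[-2.7953]
Step 27: x=[8.4640] v=[-2.8306]
Step 28: x=[8.3211] v=[-2.8588]
Step 29: x=[8.1771] v=[-2.8799]
Step 30: x=[8.0324] v=[-2.8938]
Step 31: x=[7.8874] v=[-2.9004]
Step 32: x=[7.7424] v=[-2.8998]
Step 33: x=[7.5978] v=[-2.8919]
Step 34: x=[7.4540] v=[-2.8768]
Step 35: x=[7.3113] v=[-2.8545]
Step 36: x=[7.1700] v=[-2.8251]
Step 37: x=[7.0306] v=[-2.7886]
Step 38: x=[6.8933] v=[-2.7451]
Step 39: x=[6.7586] v=[-2.6948]
Step 40: x=[6.6267] v=[-2.6377]
Step 41: x=[6.4980] v=[-2.5740]
Step 42: x=[6.3728] v=[-2.5039]
Step 43: x=[6.2514] v=[-2.4275]
Step 44: x=[6.1341] v=[-2.3451]
Step 45: x=[6.0213] v=[-2.2568]
Step 46: x=[5.9132] v=[-2.1629]
Step 47: x=[5.8100] v=[-2.0636]
Step 48: x=[5.7120] v=[-1.9591]
Step 49: x=[5.6195] v=[-1.8497]
Step 50: x=[5.5327] v=[-1.7357]
Step 51: x=[5.4518] v=[-1.6173]
Step 52: x=[5.3771] v=[-1.4949]
Step 53: x=[5.3087] v=[-1.3688]
Step 54: x=[5.2467] v=[-1.2392]
Step 55: x=[5.1914] v=[-1.1065]
Step 56: x=[5.1428] v=[-0.9711]
Step 57: x=[5.1011] v=[-0.8332]
Step 58: x=[5.0664] v=[-0.6933]
Step 59: x=[5.0388] v=[-0.5516]
Step 60: x=[5.0184] v=[-0.4085]
Step 61: x=[5.0052] v=[-0.2644]
Step 62: x=[4.9992] v=[-0.1197]
Step 63: x=[5.0005] v=[0.0253]
First v>=0 after going negative at step 63, time=3.1500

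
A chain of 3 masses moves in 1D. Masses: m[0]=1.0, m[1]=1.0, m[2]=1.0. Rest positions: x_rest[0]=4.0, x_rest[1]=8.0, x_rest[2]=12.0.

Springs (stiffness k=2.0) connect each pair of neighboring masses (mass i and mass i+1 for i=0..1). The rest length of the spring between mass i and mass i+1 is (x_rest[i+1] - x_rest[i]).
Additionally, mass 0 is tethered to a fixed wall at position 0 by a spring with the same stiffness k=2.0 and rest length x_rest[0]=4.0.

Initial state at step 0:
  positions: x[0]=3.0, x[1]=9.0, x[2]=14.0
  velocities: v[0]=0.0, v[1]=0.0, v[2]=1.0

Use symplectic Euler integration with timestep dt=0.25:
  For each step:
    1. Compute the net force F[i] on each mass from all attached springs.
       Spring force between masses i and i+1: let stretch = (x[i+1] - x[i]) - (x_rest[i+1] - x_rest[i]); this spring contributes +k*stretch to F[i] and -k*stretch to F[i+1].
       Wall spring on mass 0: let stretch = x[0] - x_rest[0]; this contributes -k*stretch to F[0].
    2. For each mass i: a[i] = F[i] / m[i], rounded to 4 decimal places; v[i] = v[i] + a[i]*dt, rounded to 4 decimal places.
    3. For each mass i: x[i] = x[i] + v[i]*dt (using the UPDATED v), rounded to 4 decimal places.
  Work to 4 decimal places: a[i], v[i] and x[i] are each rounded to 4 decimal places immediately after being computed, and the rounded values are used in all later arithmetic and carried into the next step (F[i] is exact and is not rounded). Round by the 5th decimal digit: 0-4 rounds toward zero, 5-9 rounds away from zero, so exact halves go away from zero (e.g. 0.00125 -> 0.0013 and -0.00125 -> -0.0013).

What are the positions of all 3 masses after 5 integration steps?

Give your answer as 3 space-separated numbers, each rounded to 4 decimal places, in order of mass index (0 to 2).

Step 0: x=[3.0000 9.0000 14.0000] v=[0.0000 0.0000 1.0000]
Step 1: x=[3.3750 8.8750 14.1250] v=[1.5000 -0.5000 0.5000]
Step 2: x=[4.0156 8.7188 14.0938] v=[2.5625 -0.6250 -0.1250]
Step 3: x=[4.7422 8.6465 13.8907] v=[2.9063 -0.2891 -0.8125]
Step 4: x=[5.3641 8.7417 13.5321] v=[2.4874 0.3809 -1.4346]
Step 5: x=[5.7377 9.0135 13.0747] v=[1.4942 1.0873 -1.8298]

Answer: 5.7377 9.0135 13.0747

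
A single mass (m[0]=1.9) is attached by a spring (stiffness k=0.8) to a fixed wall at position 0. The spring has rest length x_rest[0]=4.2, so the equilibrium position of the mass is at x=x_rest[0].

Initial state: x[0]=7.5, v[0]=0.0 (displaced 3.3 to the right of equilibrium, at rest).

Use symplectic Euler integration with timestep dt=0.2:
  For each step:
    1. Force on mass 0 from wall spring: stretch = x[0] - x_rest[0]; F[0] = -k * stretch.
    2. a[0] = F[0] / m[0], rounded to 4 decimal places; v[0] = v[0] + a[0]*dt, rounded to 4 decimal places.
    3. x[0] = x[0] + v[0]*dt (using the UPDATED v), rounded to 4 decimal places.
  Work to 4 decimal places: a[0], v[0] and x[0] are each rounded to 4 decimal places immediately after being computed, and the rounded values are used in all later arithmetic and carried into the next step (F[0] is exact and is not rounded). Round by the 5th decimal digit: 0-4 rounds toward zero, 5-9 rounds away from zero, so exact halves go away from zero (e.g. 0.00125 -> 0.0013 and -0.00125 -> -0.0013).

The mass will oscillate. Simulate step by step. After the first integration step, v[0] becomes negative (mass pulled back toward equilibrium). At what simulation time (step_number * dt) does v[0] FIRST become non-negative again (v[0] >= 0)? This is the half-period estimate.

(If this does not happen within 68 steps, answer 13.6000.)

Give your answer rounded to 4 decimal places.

Answer: 5.0000

Derivation:
Step 0: x=[7.5000] v=[0.0000]
Step 1: x=[7.4444] v=[-0.2779]
Step 2: x=[7.3342] v=[-0.5511]
Step 3: x=[7.1712] v=[-0.8150]
Step 4: x=[6.9582] v=[-1.0652]
Step 5: x=[6.6987] v=[-1.2975]
Step 6: x=[6.3971] v=[-1.5079]
Step 7: x=[6.0585] v=[-1.6929]
Step 8: x=[5.6886] v=[-1.8494]
Step 9: x=[5.2936] v=[-1.9748]
Step 10: x=[4.8802] v=[-2.0669]
Step 11: x=[4.4554] v=[-2.1242]
Step 12: x=[4.0263] v=[-2.1457]
Step 13: x=[3.6001] v=[-2.1311]
Step 14: x=[3.1840] v=[-2.0806]
Step 15: x=[2.7850] v=[-1.9950]
Step 16: x=[2.4098] v=[-1.8758]
Step 17: x=[2.0648] v=[-1.7250]
Step 18: x=[1.7558] v=[-1.5452]
Step 19: x=[1.4879] v=[-1.3394]
Step 20: x=[1.2657] v=[-1.1110]
Step 21: x=[1.0929] v=[-0.8639]
Step 22: x=[0.9725] v=[-0.6022]
Step 23: x=[0.9064] v=[-0.3304]
Step 24: x=[0.8958] v=[-0.0530]
Step 25: x=[0.9408] v=[0.2252]
First v>=0 after going negative at step 25, time=5.0000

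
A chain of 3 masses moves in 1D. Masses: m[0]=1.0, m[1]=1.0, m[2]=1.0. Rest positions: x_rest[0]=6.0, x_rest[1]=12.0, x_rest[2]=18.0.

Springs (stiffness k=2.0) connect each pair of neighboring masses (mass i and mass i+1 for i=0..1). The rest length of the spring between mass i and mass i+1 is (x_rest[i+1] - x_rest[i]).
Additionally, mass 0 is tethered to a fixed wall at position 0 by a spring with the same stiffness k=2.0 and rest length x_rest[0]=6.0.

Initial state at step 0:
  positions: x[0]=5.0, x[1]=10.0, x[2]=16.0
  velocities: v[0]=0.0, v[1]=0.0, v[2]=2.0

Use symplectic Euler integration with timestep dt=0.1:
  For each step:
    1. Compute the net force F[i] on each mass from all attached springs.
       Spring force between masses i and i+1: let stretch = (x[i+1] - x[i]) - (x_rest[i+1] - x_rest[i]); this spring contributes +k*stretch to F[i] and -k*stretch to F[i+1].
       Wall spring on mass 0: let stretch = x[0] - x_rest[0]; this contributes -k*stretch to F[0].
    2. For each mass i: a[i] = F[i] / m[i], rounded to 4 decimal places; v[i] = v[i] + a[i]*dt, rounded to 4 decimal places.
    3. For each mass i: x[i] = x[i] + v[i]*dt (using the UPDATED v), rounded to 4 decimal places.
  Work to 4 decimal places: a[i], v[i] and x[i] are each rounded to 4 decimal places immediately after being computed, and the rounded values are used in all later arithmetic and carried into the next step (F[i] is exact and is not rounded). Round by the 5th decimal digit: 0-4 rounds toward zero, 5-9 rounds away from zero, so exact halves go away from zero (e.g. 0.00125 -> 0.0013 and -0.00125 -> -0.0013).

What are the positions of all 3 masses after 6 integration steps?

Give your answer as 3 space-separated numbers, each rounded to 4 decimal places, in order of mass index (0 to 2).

Step 0: x=[5.0000 10.0000 16.0000] v=[0.0000 0.0000 2.0000]
Step 1: x=[5.0000 10.0200 16.2000] v=[0.0000 0.2000 2.0000]
Step 2: x=[5.0004 10.0632 16.3964] v=[0.0040 0.4320 1.9640]
Step 3: x=[5.0021 10.1318 16.5861] v=[0.0165 0.6861 1.8974]
Step 4: x=[5.0063 10.2269 16.7668] v=[0.0420 0.9510 1.8065]
Step 5: x=[5.0148 10.3484 16.9367] v=[0.0849 1.2149 1.6985]
Step 6: x=[5.0297 10.4950 17.0948] v=[0.1487 1.4658 1.5808]

Answer: 5.0297 10.4950 17.0948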